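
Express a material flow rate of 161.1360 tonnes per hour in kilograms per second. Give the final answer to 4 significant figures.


m_dot = 161.1360 * 1000 / 3600
m_dot = 44.76 kg/s


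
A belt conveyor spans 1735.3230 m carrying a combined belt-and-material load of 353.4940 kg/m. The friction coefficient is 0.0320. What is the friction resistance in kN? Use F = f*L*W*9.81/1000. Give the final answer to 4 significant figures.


F = 0.0320 * 1735.3230 * 353.4940 * 9.81 / 1000
F = 192.6 kN


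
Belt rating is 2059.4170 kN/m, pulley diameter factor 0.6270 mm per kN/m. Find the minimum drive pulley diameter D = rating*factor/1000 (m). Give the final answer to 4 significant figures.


D = 2059.4170 * 0.6270 / 1000
D = 1.291 m


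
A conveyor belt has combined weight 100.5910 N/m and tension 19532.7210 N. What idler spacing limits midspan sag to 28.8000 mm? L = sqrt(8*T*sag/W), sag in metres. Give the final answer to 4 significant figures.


sag = 28.8000/1000 = 0.028800 m
L = sqrt(8 * 19532.7210 * 0.028800 / 100.5910)
L = 6.689 m


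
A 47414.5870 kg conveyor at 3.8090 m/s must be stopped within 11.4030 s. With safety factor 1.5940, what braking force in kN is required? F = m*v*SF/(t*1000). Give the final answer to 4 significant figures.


F = 47414.5870 * 3.8090 / 11.4030 * 1.5940 / 1000
F = 25.25 kN


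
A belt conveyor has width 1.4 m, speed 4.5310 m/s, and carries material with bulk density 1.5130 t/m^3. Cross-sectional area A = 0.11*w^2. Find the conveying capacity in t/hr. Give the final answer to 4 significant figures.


A = 0.11 * 1.4^2 = 0.2156 m^2
C = 0.2156 * 4.5310 * 1.5130 * 3600
C = 5321 t/hr


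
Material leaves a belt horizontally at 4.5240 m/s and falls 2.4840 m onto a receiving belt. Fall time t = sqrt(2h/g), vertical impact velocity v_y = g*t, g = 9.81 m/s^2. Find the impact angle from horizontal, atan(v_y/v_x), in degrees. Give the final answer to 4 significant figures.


t = sqrt(2*2.4840/9.81) = 0.711633 s
v_y = 9.81 * 0.711633 = 6.98112 m/s
angle = atan(6.98112 / 4.5240) = 57.06 deg


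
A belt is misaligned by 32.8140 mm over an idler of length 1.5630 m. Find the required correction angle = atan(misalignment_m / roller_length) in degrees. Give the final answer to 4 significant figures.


misalign_m = 32.8140 / 1000 = 0.032814 m
angle = atan(0.032814 / 1.5630)
angle = 1.203 deg


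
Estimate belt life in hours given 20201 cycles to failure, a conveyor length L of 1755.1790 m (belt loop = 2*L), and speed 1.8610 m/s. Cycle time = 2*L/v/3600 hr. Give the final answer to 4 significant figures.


cycle_time = 2 * 1755.1790 / 1.8610 / 3600 = 0.523965 hr
life = 20201 * 0.523965 = 10580 hours


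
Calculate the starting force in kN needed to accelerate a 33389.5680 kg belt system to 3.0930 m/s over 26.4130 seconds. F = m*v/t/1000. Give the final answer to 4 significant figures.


F = 33389.5680 * 3.0930 / 26.4130 / 1000
F = 3.910 kN


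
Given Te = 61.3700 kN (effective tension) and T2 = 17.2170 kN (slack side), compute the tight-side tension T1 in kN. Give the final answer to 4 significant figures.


T1 = Te + T2 = 61.3700 + 17.2170
T1 = 78.59 kN


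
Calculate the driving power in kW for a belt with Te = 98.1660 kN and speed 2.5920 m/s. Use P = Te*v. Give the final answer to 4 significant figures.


P = Te * v = 98.1660 * 2.5920
P = 254.4 kW


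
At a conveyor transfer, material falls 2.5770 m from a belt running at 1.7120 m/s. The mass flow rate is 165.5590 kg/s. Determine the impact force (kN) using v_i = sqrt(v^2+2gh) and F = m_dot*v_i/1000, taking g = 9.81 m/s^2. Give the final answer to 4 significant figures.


v_i = sqrt(1.7120^2 + 2*9.81*2.5770) = 7.3138 m/s
F = 165.5590 * 7.3138 / 1000
F = 1.211 kN


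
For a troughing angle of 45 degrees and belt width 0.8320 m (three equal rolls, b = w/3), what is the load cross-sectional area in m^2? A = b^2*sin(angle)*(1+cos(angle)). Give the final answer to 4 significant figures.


b = 0.8320/3 = 0.277333 m
A = 0.277333^2 * sin(45 deg) * (1 + cos(45 deg))
A = 0.09284 m^2


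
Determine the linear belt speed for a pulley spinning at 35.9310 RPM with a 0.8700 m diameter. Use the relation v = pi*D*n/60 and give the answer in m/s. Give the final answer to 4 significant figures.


v = pi * 0.8700 * 35.9310 / 60
v = 1.637 m/s


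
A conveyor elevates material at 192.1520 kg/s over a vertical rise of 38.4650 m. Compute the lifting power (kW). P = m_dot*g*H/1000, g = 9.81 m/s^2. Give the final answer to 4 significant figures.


P = 192.1520 * 9.81 * 38.4650 / 1000
P = 72.51 kW


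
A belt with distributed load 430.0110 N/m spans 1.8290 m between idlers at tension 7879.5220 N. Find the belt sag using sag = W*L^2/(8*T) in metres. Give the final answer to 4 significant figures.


sag = 430.0110 * 1.8290^2 / (8 * 7879.5220)
sag = 0.02282 m


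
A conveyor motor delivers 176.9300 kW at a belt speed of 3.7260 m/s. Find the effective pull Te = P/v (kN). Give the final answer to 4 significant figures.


Te = P / v = 176.9300 / 3.7260
Te = 47.49 kN


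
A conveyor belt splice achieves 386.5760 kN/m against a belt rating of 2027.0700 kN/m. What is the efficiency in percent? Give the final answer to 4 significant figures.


Eff = 386.5760 / 2027.0700 * 100
Eff = 19.07 %


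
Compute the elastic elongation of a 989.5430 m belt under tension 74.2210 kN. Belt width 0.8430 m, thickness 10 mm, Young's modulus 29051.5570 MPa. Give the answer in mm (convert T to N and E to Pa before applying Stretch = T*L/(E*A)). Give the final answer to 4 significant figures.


A = 0.8430 * 0.01 = 0.00843 m^2
Stretch = 74.2210*1000 * 989.5430 / (29051.5570e6 * 0.00843) * 1000
Stretch = 299.9 mm


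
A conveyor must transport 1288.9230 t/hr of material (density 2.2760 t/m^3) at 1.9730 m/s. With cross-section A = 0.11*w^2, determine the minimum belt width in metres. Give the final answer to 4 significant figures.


A_req = 1288.9230 / (1.9730 * 2.2760 * 3600) = 0.0797306 m^2
w = sqrt(0.0797306 / 0.11)
w = 0.8514 m


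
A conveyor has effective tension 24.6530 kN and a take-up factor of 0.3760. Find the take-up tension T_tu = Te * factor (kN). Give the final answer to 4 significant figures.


T_tu = 24.6530 * 0.3760
T_tu = 9.270 kN


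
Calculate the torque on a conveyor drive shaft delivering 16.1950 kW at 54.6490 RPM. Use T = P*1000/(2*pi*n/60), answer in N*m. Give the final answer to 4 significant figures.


omega = 2*pi*54.6490/60 = 5.72283 rad/s
T = 16.1950*1000 / 5.72283
T = 2830 N*m


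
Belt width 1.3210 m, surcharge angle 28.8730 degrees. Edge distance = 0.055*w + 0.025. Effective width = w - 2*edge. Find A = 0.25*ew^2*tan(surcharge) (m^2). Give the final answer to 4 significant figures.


edge = 0.055*1.3210 + 0.025 = 0.097655 m
ew = 1.3210 - 2*0.097655 = 1.12569 m
A = 0.25 * 1.12569^2 * tan(28.8730 deg)
A = 0.1747 m^2


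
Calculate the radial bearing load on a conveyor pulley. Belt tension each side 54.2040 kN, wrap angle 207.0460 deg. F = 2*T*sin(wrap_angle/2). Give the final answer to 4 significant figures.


F = 2 * 54.2040 * sin(207.0460/2 deg)
F = 105.4 kN


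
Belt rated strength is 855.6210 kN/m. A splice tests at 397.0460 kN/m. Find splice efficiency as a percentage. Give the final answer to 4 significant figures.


Eff = 397.0460 / 855.6210 * 100
Eff = 46.40 %


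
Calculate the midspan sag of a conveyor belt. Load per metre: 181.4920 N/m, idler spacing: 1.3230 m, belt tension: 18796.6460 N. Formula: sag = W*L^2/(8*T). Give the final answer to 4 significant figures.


sag = 181.4920 * 1.3230^2 / (8 * 18796.6460)
sag = 0.002113 m


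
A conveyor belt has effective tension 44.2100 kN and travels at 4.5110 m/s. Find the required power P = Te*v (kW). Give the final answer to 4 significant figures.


P = Te * v = 44.2100 * 4.5110
P = 199.4 kW


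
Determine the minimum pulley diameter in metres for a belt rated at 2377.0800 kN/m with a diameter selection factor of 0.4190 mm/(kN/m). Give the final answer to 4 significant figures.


D = 2377.0800 * 0.4190 / 1000
D = 0.9960 m


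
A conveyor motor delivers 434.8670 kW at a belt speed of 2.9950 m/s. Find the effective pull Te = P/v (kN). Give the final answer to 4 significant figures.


Te = P / v = 434.8670 / 2.9950
Te = 145.2 kN


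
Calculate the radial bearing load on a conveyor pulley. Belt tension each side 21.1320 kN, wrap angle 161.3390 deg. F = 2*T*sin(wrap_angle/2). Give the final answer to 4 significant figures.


F = 2 * 21.1320 * sin(161.3390/2 deg)
F = 41.70 kN


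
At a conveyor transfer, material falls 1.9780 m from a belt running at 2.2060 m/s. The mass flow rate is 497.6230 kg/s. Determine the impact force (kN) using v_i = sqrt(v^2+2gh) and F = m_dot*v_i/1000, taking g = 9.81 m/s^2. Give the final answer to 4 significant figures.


v_i = sqrt(2.2060^2 + 2*9.81*1.9780) = 6.60869 m/s
F = 497.6230 * 6.60869 / 1000
F = 3.289 kN


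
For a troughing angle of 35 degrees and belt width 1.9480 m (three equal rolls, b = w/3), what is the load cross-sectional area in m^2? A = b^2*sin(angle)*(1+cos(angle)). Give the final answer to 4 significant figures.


b = 1.9480/3 = 0.649333 m
A = 0.649333^2 * sin(35 deg) * (1 + cos(35 deg))
A = 0.4399 m^2


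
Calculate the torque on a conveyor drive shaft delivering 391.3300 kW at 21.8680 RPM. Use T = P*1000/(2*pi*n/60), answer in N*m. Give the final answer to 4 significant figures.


omega = 2*pi*21.8680/60 = 2.29001 rad/s
T = 391.3300*1000 / 2.29001
T = 170900 N*m


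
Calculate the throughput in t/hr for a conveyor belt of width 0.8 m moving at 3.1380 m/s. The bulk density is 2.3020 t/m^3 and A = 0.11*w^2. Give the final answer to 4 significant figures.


A = 0.11 * 0.8^2 = 0.0704 m^2
C = 0.0704 * 3.1380 * 2.3020 * 3600
C = 1831 t/hr


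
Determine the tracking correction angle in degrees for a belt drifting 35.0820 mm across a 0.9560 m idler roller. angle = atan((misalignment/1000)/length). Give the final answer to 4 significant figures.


misalign_m = 35.0820 / 1000 = 0.035082 m
angle = atan(0.035082 / 0.9560)
angle = 2.102 deg


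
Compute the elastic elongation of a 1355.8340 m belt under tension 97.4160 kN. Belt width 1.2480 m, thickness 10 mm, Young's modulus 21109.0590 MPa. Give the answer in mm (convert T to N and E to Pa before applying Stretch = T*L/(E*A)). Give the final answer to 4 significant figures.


A = 1.2480 * 0.01 = 0.01248 m^2
Stretch = 97.4160*1000 * 1355.8340 / (21109.0590e6 * 0.01248) * 1000
Stretch = 501.4 mm


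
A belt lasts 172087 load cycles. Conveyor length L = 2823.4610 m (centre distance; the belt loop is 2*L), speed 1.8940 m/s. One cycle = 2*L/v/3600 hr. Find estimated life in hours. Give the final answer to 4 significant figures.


cycle_time = 2 * 2823.4610 / 1.8940 / 3600 = 0.828189 hr
life = 172087 * 0.828189 = 142500 hours


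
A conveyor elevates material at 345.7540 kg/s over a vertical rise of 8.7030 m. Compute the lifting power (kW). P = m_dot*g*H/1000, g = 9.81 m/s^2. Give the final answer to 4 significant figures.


P = 345.7540 * 9.81 * 8.7030 / 1000
P = 29.52 kW


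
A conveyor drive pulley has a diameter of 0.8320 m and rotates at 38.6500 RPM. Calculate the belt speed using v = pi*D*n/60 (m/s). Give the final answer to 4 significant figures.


v = pi * 0.8320 * 38.6500 / 60
v = 1.684 m/s


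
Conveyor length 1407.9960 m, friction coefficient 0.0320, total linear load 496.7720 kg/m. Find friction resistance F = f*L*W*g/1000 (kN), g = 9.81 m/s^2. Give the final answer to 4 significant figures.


F = 0.0320 * 1407.9960 * 496.7720 * 9.81 / 1000
F = 219.6 kN


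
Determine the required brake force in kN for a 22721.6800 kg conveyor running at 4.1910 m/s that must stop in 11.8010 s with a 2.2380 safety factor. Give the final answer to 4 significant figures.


F = 22721.6800 * 4.1910 / 11.8010 * 2.2380 / 1000
F = 18.06 kN


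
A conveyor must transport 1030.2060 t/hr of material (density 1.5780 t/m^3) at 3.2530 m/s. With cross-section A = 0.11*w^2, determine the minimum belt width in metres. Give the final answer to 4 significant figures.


A_req = 1030.2060 / (3.2530 * 1.5780 * 3600) = 0.0557482 m^2
w = sqrt(0.0557482 / 0.11)
w = 0.7119 m


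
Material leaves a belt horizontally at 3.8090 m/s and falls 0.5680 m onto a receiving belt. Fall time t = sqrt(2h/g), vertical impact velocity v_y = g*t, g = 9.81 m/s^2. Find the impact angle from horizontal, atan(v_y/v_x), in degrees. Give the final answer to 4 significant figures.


t = sqrt(2*0.5680/9.81) = 0.340294 s
v_y = 9.81 * 0.340294 = 3.33828 m/s
angle = atan(3.33828 / 3.8090) = 41.23 deg


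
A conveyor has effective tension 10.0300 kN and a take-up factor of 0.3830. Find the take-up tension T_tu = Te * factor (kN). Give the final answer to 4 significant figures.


T_tu = 10.0300 * 0.3830
T_tu = 3.841 kN


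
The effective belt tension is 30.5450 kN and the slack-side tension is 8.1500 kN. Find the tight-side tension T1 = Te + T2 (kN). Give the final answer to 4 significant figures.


T1 = Te + T2 = 30.5450 + 8.1500
T1 = 38.70 kN


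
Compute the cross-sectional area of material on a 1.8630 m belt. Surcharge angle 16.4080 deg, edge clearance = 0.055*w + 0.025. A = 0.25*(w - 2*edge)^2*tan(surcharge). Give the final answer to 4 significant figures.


edge = 0.055*1.8630 + 0.025 = 0.127465 m
ew = 1.8630 - 2*0.127465 = 1.60807 m
A = 0.25 * 1.60807^2 * tan(16.4080 deg)
A = 0.1904 m^2


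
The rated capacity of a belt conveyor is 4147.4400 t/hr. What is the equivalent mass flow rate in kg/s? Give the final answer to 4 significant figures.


m_dot = 4147.4400 * 1000 / 3600
m_dot = 1152 kg/s


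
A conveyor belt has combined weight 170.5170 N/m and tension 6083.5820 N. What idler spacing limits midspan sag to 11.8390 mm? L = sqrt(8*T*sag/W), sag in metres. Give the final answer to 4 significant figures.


sag = 11.8390/1000 = 0.011839 m
L = sqrt(8 * 6083.5820 * 0.011839 / 170.5170)
L = 1.838 m


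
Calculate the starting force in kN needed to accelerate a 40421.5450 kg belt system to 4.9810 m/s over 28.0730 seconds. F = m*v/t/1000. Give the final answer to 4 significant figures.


F = 40421.5450 * 4.9810 / 28.0730 / 1000
F = 7.172 kN


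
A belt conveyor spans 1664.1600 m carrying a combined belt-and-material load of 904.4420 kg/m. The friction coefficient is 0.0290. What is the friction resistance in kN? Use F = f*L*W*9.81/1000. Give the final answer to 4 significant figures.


F = 0.0290 * 1664.1600 * 904.4420 * 9.81 / 1000
F = 428.2 kN


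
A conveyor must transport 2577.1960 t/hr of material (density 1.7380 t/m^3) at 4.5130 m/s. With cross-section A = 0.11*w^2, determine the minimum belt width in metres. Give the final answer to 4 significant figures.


A_req = 2577.1960 / (4.5130 * 1.7380 * 3600) = 0.0912704 m^2
w = sqrt(0.0912704 / 0.11)
w = 0.9109 m


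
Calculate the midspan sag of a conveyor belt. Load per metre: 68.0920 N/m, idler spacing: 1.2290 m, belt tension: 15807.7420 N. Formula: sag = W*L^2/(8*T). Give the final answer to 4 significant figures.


sag = 68.0920 * 1.2290^2 / (8 * 15807.7420)
sag = 0.0008133 m


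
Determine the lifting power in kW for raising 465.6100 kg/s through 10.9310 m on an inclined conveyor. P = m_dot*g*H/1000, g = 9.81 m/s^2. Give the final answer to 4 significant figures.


P = 465.6100 * 9.81 * 10.9310 / 1000
P = 49.93 kW


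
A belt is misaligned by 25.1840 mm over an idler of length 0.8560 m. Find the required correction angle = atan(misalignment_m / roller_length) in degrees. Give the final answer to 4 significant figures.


misalign_m = 25.1840 / 1000 = 0.025184 m
angle = atan(0.025184 / 0.8560)
angle = 1.685 deg


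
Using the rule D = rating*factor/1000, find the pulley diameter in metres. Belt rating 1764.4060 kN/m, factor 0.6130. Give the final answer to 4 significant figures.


D = 1764.4060 * 0.6130 / 1000
D = 1.082 m


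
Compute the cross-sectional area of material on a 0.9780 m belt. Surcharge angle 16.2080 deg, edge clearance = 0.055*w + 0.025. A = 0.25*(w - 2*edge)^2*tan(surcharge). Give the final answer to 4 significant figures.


edge = 0.055*0.9780 + 0.025 = 0.07879 m
ew = 0.9780 - 2*0.07879 = 0.82042 m
A = 0.25 * 0.82042^2 * tan(16.2080 deg)
A = 0.04891 m^2


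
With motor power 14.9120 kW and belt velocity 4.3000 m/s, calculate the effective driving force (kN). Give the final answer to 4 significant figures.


Te = P / v = 14.9120 / 4.3000
Te = 3.468 kN


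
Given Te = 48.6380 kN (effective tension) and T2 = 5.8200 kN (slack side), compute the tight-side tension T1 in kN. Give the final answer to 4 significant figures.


T1 = Te + T2 = 48.6380 + 5.8200
T1 = 54.46 kN


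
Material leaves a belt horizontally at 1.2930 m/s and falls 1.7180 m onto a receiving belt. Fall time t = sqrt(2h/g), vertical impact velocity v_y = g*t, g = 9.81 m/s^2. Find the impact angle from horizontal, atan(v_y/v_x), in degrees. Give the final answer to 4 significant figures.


t = sqrt(2*1.7180/9.81) = 0.591823 s
v_y = 9.81 * 0.591823 = 5.80578 m/s
angle = atan(5.80578 / 1.2930) = 77.44 deg


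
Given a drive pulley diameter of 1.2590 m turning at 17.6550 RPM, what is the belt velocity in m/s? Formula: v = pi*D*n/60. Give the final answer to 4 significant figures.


v = pi * 1.2590 * 17.6550 / 60
v = 1.164 m/s


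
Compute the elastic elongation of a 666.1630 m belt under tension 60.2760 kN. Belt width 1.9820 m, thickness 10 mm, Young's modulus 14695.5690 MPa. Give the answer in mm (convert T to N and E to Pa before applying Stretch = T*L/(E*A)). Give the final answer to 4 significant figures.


A = 1.9820 * 0.01 = 0.01982 m^2
Stretch = 60.2760*1000 * 666.1630 / (14695.5690e6 * 0.01982) * 1000
Stretch = 137.9 mm


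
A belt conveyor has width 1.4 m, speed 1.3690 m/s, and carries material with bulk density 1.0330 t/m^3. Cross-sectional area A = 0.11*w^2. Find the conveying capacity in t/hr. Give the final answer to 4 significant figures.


A = 0.11 * 1.4^2 = 0.2156 m^2
C = 0.2156 * 1.3690 * 1.0330 * 3600
C = 1098 t/hr


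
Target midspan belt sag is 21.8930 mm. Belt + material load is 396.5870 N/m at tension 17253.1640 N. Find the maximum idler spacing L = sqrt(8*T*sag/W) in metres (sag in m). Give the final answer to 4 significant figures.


sag = 21.8930/1000 = 0.021893 m
L = sqrt(8 * 17253.1640 * 0.021893 / 396.5870)
L = 2.760 m


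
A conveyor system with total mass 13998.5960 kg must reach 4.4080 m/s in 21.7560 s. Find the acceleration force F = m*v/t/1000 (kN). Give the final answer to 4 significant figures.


F = 13998.5960 * 4.4080 / 21.7560 / 1000
F = 2.836 kN


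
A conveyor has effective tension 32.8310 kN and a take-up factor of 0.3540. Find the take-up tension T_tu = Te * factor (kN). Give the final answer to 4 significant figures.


T_tu = 32.8310 * 0.3540
T_tu = 11.62 kN


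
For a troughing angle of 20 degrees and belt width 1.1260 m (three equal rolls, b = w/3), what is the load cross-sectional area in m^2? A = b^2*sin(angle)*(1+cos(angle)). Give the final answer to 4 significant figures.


b = 1.1260/3 = 0.375333 m
A = 0.375333^2 * sin(20 deg) * (1 + cos(20 deg))
A = 0.09346 m^2


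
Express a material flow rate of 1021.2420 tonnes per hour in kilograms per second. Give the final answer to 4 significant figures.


m_dot = 1021.2420 * 1000 / 3600
m_dot = 283.7 kg/s


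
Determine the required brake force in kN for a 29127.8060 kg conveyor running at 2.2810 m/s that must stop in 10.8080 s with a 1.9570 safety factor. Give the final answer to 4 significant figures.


F = 29127.8060 * 2.2810 / 10.8080 * 1.9570 / 1000
F = 12.03 kN


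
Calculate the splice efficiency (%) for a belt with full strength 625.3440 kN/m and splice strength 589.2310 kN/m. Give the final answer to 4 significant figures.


Eff = 589.2310 / 625.3440 * 100
Eff = 94.23 %


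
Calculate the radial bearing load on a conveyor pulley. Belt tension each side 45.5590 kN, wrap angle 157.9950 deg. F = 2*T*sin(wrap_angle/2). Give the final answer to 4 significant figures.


F = 2 * 45.5590 * sin(157.9950/2 deg)
F = 89.44 kN


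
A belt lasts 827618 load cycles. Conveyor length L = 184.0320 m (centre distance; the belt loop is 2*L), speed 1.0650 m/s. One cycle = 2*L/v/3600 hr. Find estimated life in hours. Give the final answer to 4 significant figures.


cycle_time = 2 * 184.0320 / 1.0650 / 3600 = 0.096 hr
life = 827618 * 0.096 = 79450 hours


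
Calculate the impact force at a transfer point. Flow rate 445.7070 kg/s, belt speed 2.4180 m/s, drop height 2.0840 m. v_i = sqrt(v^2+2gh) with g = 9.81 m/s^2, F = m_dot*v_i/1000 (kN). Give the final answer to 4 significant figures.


v_i = sqrt(2.4180^2 + 2*9.81*2.0840) = 6.83629 m/s
F = 445.7070 * 6.83629 / 1000
F = 3.047 kN


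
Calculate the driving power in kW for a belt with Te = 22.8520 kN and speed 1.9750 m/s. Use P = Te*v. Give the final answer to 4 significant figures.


P = Te * v = 22.8520 * 1.9750
P = 45.13 kW


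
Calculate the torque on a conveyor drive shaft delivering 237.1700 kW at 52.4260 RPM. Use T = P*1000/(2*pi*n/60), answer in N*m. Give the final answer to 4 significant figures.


omega = 2*pi*52.4260/60 = 5.49004 rad/s
T = 237.1700*1000 / 5.49004
T = 43200 N*m


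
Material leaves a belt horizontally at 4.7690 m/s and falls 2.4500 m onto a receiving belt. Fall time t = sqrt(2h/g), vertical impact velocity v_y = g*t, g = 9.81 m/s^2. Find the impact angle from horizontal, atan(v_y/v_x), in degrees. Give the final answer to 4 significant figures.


t = sqrt(2*2.4500/9.81) = 0.706746 s
v_y = 9.81 * 0.706746 = 6.93318 m/s
angle = atan(6.93318 / 4.7690) = 55.48 deg


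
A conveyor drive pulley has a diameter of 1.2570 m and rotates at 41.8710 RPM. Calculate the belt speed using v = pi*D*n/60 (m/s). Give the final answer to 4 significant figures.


v = pi * 1.2570 * 41.8710 / 60
v = 2.756 m/s


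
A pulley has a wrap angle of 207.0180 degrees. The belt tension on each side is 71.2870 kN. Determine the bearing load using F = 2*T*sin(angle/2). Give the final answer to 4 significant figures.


F = 2 * 71.2870 * sin(207.0180/2 deg)
F = 138.6 kN


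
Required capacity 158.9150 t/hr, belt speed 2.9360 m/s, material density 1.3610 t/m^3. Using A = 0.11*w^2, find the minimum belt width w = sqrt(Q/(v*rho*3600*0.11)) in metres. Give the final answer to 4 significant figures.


A_req = 158.9150 / (2.9360 * 1.3610 * 3600) = 0.0110471 m^2
w = sqrt(0.0110471 / 0.11)
w = 0.3169 m


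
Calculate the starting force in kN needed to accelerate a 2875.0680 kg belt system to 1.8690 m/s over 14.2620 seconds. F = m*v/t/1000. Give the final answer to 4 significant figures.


F = 2875.0680 * 1.8690 / 14.2620 / 1000
F = 0.3768 kN


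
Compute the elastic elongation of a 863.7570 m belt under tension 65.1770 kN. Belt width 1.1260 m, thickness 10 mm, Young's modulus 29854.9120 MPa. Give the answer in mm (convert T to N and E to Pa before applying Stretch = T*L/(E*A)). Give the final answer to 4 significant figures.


A = 1.1260 * 0.01 = 0.01126 m^2
Stretch = 65.1770*1000 * 863.7570 / (29854.9120e6 * 0.01126) * 1000
Stretch = 167.5 mm


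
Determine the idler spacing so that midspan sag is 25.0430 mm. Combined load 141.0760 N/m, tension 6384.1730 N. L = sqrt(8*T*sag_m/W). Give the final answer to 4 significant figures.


sag = 25.0430/1000 = 0.025043 m
L = sqrt(8 * 6384.1730 * 0.025043 / 141.0760)
L = 3.011 m


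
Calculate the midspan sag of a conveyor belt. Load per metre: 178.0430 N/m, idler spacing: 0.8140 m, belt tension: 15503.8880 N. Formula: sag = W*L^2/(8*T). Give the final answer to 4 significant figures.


sag = 178.0430 * 0.8140^2 / (8 * 15503.8880)
sag = 0.0009511 m


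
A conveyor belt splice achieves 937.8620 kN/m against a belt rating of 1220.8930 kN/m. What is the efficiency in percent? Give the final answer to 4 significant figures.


Eff = 937.8620 / 1220.8930 * 100
Eff = 76.82 %


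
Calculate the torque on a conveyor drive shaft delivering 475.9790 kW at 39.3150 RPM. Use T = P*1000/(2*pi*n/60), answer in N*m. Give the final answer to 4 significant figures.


omega = 2*pi*39.3150/60 = 4.11706 rad/s
T = 475.9790*1000 / 4.11706
T = 115600 N*m


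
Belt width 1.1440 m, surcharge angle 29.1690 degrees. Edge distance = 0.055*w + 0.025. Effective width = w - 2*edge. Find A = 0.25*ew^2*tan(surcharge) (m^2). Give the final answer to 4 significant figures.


edge = 0.055*1.1440 + 0.025 = 0.08792 m
ew = 1.1440 - 2*0.08792 = 0.96816 m
A = 0.25 * 0.96816^2 * tan(29.1690 deg)
A = 0.1308 m^2


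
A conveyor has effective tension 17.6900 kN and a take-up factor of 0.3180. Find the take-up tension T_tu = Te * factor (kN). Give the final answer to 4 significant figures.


T_tu = 17.6900 * 0.3180
T_tu = 5.625 kN


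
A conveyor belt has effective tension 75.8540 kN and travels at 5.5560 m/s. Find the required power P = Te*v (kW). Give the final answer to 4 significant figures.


P = Te * v = 75.8540 * 5.5560
P = 421.4 kW


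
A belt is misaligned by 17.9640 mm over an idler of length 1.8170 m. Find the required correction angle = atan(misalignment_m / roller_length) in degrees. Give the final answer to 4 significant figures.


misalign_m = 17.9640 / 1000 = 0.017964 m
angle = atan(0.017964 / 1.8170)
angle = 0.5664 deg


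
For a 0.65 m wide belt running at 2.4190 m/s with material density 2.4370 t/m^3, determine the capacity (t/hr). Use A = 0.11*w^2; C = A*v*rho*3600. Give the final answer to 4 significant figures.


A = 0.11 * 0.65^2 = 0.046475 m^2
C = 0.046475 * 2.4190 * 2.4370 * 3600
C = 986.3 t/hr


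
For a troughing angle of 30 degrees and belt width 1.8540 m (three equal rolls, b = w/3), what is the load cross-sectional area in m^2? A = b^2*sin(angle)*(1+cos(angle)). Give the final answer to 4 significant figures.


b = 1.8540/3 = 0.618 m
A = 0.618^2 * sin(30 deg) * (1 + cos(30 deg))
A = 0.3563 m^2


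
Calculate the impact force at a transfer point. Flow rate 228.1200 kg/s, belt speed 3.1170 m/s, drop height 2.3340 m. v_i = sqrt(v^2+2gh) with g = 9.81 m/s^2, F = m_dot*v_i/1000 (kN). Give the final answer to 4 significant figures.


v_i = sqrt(3.1170^2 + 2*9.81*2.3340) = 7.45042 m/s
F = 228.1200 * 7.45042 / 1000
F = 1.700 kN


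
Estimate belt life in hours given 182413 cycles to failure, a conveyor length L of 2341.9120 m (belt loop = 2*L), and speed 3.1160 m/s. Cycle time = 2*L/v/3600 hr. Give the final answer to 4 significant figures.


cycle_time = 2 * 2341.9120 / 3.1160 / 3600 = 0.417542 hr
life = 182413 * 0.417542 = 76170 hours


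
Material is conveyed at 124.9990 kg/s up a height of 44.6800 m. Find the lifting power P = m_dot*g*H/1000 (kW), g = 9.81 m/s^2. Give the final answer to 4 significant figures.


P = 124.9990 * 9.81 * 44.6800 / 1000
P = 54.79 kW


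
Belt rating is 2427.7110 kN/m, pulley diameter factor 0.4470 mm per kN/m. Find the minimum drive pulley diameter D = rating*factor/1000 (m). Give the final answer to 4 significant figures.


D = 2427.7110 * 0.4470 / 1000
D = 1.085 m


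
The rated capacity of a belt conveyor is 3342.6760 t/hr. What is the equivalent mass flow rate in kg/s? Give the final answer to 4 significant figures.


m_dot = 3342.6760 * 1000 / 3600
m_dot = 928.5 kg/s


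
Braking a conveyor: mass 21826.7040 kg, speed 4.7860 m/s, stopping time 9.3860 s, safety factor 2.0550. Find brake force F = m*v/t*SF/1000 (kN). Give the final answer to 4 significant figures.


F = 21826.7040 * 4.7860 / 9.3860 * 2.0550 / 1000
F = 22.87 kN


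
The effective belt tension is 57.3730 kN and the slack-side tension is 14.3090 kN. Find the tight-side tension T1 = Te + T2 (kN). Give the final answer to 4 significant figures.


T1 = Te + T2 = 57.3730 + 14.3090
T1 = 71.68 kN


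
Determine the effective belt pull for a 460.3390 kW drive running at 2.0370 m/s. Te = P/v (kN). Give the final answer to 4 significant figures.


Te = P / v = 460.3390 / 2.0370
Te = 226.0 kN


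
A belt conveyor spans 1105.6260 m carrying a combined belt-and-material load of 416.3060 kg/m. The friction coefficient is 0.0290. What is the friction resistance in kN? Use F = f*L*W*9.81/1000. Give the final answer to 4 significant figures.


F = 0.0290 * 1105.6260 * 416.3060 * 9.81 / 1000
F = 130.9 kN


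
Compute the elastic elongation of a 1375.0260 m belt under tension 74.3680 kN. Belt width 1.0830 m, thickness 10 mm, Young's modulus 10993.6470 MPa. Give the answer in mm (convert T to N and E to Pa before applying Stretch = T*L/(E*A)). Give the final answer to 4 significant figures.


A = 1.0830 * 0.01 = 0.01083 m^2
Stretch = 74.3680*1000 * 1375.0260 / (10993.6470e6 * 0.01083) * 1000
Stretch = 858.9 mm


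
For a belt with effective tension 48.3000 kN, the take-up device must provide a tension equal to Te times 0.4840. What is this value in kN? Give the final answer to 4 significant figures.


T_tu = 48.3000 * 0.4840
T_tu = 23.38 kN


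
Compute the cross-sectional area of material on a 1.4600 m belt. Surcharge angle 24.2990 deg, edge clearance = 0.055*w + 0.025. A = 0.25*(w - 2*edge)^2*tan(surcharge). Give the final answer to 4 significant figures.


edge = 0.055*1.4600 + 0.025 = 0.1053 m
ew = 1.4600 - 2*0.1053 = 1.2494 m
A = 0.25 * 1.2494^2 * tan(24.2990 deg)
A = 0.1762 m^2


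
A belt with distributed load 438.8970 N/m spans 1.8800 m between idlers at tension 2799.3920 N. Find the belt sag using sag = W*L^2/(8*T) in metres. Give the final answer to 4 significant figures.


sag = 438.8970 * 1.8800^2 / (8 * 2799.3920)
sag = 0.06927 m


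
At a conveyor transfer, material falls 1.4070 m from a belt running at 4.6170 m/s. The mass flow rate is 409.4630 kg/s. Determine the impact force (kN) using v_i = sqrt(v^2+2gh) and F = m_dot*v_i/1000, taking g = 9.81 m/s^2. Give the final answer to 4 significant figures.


v_i = sqrt(4.6170^2 + 2*9.81*1.4070) = 6.99443 m/s
F = 409.4630 * 6.99443 / 1000
F = 2.864 kN


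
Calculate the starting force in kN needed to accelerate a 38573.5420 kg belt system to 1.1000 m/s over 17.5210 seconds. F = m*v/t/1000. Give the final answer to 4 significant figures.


F = 38573.5420 * 1.1000 / 17.5210 / 1000
F = 2.422 kN


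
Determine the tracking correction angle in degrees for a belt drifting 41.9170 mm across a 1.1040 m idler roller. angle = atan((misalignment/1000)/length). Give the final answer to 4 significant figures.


misalign_m = 41.9170 / 1000 = 0.041917 m
angle = atan(0.041917 / 1.1040)
angle = 2.174 deg


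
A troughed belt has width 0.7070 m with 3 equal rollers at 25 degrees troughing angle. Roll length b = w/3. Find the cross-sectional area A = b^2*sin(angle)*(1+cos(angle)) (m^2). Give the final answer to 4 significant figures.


b = 0.7070/3 = 0.235667 m
A = 0.235667^2 * sin(25 deg) * (1 + cos(25 deg))
A = 0.04474 m^2


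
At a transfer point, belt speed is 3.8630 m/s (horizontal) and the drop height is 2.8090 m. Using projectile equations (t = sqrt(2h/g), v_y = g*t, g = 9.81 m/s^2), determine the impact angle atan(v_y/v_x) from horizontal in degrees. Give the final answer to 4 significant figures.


t = sqrt(2*2.8090/9.81) = 0.756757 s
v_y = 9.81 * 0.756757 = 7.42379 m/s
angle = atan(7.42379 / 3.8630) = 62.51 deg


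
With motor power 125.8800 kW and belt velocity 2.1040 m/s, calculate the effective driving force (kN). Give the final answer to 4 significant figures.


Te = P / v = 125.8800 / 2.1040
Te = 59.83 kN


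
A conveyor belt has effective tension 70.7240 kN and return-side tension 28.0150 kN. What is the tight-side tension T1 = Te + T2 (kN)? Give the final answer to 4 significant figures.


T1 = Te + T2 = 70.7240 + 28.0150
T1 = 98.74 kN


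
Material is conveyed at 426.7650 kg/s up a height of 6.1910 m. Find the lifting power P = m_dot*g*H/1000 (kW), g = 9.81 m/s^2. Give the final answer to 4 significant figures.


P = 426.7650 * 9.81 * 6.1910 / 1000
P = 25.92 kW


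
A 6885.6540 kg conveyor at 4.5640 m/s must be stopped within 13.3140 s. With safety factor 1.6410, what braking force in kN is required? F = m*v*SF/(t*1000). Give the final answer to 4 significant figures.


F = 6885.6540 * 4.5640 / 13.3140 * 1.6410 / 1000
F = 3.873 kN


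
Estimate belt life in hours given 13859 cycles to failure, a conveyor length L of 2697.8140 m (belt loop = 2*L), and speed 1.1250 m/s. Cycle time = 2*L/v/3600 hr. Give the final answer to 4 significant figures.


cycle_time = 2 * 2697.8140 / 1.1250 / 3600 = 1.33225 hr
life = 13859 * 1.33225 = 18460 hours


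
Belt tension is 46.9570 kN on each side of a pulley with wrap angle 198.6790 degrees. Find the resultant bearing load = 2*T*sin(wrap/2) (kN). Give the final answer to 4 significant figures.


F = 2 * 46.9570 * sin(198.6790/2 deg)
F = 92.67 kN


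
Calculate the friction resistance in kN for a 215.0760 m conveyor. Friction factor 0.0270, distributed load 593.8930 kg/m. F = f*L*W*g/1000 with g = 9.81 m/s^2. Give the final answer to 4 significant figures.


F = 0.0270 * 215.0760 * 593.8930 * 9.81 / 1000
F = 33.83 kN


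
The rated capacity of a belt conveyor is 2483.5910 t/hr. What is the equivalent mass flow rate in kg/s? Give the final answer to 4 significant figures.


m_dot = 2483.5910 * 1000 / 3600
m_dot = 689.9 kg/s


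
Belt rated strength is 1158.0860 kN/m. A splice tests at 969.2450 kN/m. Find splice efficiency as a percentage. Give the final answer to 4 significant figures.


Eff = 969.2450 / 1158.0860 * 100
Eff = 83.69 %


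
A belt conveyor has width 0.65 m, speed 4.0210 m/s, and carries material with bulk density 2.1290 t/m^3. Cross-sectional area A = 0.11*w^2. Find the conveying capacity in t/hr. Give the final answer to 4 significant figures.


A = 0.11 * 0.65^2 = 0.046475 m^2
C = 0.046475 * 4.0210 * 2.1290 * 3600
C = 1432 t/hr


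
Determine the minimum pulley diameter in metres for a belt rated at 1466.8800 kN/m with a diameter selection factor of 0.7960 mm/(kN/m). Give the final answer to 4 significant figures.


D = 1466.8800 * 0.7960 / 1000
D = 1.168 m


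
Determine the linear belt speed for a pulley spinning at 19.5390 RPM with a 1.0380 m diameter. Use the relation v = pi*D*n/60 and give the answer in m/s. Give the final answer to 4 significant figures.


v = pi * 1.0380 * 19.5390 / 60
v = 1.062 m/s


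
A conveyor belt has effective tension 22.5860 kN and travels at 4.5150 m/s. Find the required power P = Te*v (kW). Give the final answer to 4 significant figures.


P = Te * v = 22.5860 * 4.5150
P = 102.0 kW


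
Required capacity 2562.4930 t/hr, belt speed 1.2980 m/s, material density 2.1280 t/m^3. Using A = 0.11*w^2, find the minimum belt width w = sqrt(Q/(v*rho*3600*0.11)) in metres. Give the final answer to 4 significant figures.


A_req = 2562.4930 / (1.2980 * 2.1280 * 3600) = 0.2577 m^2
w = sqrt(0.2577 / 0.11)
w = 1.531 m


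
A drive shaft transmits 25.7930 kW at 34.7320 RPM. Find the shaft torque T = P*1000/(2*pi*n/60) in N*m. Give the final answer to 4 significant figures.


omega = 2*pi*34.7320/60 = 3.63713 rad/s
T = 25.7930*1000 / 3.63713
T = 7092 N*m


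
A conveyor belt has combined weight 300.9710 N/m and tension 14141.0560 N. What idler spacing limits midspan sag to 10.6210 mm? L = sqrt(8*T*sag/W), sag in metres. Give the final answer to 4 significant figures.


sag = 10.6210/1000 = 0.010621 m
L = sqrt(8 * 14141.0560 * 0.010621 / 300.9710)
L = 1.998 m


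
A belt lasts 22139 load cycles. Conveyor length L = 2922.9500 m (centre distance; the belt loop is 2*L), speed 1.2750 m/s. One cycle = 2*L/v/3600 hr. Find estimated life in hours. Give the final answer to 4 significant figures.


cycle_time = 2 * 2922.9500 / 1.2750 / 3600 = 1.27362 hr
life = 22139 * 1.27362 = 28200 hours


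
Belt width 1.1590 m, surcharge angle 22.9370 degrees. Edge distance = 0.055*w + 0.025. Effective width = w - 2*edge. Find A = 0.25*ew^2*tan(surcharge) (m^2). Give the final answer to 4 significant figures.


edge = 0.055*1.1590 + 0.025 = 0.088745 m
ew = 1.1590 - 2*0.088745 = 0.98151 m
A = 0.25 * 0.98151^2 * tan(22.9370 deg)
A = 0.1019 m^2


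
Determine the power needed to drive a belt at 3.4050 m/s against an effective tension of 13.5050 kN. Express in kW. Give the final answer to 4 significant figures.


P = Te * v = 13.5050 * 3.4050
P = 45.98 kW


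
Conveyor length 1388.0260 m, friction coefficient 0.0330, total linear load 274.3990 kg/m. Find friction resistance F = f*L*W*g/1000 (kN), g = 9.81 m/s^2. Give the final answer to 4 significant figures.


F = 0.0330 * 1388.0260 * 274.3990 * 9.81 / 1000
F = 123.3 kN


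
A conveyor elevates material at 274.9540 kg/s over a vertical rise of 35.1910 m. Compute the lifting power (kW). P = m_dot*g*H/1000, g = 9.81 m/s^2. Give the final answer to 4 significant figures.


P = 274.9540 * 9.81 * 35.1910 / 1000
P = 94.92 kW


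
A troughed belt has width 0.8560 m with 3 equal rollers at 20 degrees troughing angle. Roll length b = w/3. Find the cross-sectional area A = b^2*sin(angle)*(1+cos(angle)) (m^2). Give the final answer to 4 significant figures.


b = 0.8560/3 = 0.285333 m
A = 0.285333^2 * sin(20 deg) * (1 + cos(20 deg))
A = 0.05401 m^2


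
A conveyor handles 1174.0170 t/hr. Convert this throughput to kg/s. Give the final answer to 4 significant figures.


m_dot = 1174.0170 * 1000 / 3600
m_dot = 326.1 kg/s


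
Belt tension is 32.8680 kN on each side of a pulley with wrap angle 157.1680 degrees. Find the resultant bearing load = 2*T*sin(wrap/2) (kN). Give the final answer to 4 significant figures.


F = 2 * 32.8680 * sin(157.1680/2 deg)
F = 64.44 kN


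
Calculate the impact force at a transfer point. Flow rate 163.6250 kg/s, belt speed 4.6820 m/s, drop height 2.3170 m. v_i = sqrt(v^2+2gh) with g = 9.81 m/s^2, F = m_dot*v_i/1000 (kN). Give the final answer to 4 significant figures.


v_i = sqrt(4.6820^2 + 2*9.81*2.3170) = 8.20857 m/s
F = 163.6250 * 8.20857 / 1000
F = 1.343 kN


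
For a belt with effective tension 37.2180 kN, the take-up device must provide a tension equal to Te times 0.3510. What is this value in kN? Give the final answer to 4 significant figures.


T_tu = 37.2180 * 0.3510
T_tu = 13.06 kN


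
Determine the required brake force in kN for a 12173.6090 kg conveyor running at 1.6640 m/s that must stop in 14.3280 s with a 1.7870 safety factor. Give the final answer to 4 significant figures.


F = 12173.6090 * 1.6640 / 14.3280 * 1.7870 / 1000
F = 2.526 kN


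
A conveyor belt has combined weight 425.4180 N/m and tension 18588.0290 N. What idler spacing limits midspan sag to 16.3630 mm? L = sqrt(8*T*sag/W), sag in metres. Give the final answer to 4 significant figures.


sag = 16.3630/1000 = 0.016363 m
L = sqrt(8 * 18588.0290 * 0.016363 / 425.4180)
L = 2.392 m


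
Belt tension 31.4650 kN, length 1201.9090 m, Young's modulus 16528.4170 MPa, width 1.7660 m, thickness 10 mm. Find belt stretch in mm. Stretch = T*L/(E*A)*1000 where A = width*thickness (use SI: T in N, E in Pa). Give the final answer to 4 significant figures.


A = 1.7660 * 0.01 = 0.01766 m^2
Stretch = 31.4650*1000 * 1201.9090 / (16528.4170e6 * 0.01766) * 1000
Stretch = 129.6 mm


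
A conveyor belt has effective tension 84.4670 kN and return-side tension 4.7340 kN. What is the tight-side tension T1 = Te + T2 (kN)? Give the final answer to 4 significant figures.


T1 = Te + T2 = 84.4670 + 4.7340
T1 = 89.20 kN


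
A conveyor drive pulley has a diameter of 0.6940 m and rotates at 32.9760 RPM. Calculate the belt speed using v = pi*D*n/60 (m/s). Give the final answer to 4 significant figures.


v = pi * 0.6940 * 32.9760 / 60
v = 1.198 m/s


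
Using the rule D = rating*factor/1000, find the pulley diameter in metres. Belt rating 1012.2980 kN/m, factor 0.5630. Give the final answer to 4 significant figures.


D = 1012.2980 * 0.5630 / 1000
D = 0.5699 m
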